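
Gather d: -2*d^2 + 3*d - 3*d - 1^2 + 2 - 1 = -2*d^2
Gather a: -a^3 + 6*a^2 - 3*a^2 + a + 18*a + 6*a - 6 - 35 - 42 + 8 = -a^3 + 3*a^2 + 25*a - 75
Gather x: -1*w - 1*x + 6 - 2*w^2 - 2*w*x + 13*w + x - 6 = -2*w^2 - 2*w*x + 12*w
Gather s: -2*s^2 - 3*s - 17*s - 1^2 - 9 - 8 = -2*s^2 - 20*s - 18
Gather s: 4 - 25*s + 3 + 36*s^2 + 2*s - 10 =36*s^2 - 23*s - 3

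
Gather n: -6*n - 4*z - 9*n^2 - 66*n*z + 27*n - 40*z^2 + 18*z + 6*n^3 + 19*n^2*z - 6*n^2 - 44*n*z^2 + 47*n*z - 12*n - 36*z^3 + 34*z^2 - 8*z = 6*n^3 + n^2*(19*z - 15) + n*(-44*z^2 - 19*z + 9) - 36*z^3 - 6*z^2 + 6*z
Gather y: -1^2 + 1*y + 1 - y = 0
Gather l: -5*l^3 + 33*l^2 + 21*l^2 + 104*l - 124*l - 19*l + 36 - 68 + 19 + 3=-5*l^3 + 54*l^2 - 39*l - 10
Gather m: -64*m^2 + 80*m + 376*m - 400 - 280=-64*m^2 + 456*m - 680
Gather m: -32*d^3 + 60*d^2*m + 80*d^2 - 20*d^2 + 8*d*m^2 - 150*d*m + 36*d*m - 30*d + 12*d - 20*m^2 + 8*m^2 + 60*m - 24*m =-32*d^3 + 60*d^2 - 18*d + m^2*(8*d - 12) + m*(60*d^2 - 114*d + 36)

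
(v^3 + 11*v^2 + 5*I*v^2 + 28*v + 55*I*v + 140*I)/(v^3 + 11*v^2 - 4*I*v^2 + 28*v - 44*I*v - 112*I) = (v + 5*I)/(v - 4*I)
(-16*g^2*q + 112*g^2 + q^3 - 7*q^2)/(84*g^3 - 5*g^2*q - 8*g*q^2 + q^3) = (4*g*q - 28*g + q^2 - 7*q)/(-21*g^2 - 4*g*q + q^2)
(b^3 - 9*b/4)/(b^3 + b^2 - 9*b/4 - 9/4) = b/(b + 1)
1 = 1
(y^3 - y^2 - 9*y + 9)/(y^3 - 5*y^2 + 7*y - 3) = (y + 3)/(y - 1)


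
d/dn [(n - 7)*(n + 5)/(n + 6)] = (n^2 + 12*n + 23)/(n^2 + 12*n + 36)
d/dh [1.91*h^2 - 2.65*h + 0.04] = 3.82*h - 2.65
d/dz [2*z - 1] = 2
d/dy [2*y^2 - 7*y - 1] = 4*y - 7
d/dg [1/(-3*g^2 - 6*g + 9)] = 2*(g + 1)/(3*(g^2 + 2*g - 3)^2)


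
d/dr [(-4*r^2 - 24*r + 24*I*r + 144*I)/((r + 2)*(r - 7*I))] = (r^2*(16 + 4*I) - 176*I*r - 672 + 48*I)/(r^4 + r^3*(4 - 14*I) + r^2*(-45 - 56*I) + r*(-196 - 56*I) - 196)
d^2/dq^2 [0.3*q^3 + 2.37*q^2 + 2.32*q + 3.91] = 1.8*q + 4.74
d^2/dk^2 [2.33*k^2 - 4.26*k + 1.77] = 4.66000000000000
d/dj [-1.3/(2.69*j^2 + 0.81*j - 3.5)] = (6.994*j + 1.053)/(2.69*j^2 + 0.81*j - 3.5)^2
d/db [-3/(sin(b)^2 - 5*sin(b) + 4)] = 3*(2*sin(b) - 5)*cos(b)/(sin(b)^2 - 5*sin(b) + 4)^2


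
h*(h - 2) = h^2 - 2*h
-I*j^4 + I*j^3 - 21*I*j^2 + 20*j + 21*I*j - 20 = (j - 1)*(j - 5*I)*(j + 4*I)*(-I*j + 1)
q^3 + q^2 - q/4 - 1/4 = (q - 1/2)*(q + 1/2)*(q + 1)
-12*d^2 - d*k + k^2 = (-4*d + k)*(3*d + k)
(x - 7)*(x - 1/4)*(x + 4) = x^3 - 13*x^2/4 - 109*x/4 + 7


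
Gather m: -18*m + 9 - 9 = -18*m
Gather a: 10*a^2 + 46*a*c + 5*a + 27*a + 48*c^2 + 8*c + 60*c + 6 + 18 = 10*a^2 + a*(46*c + 32) + 48*c^2 + 68*c + 24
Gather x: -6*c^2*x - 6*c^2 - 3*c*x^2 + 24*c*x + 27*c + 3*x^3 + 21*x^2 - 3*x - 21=-6*c^2 + 27*c + 3*x^3 + x^2*(21 - 3*c) + x*(-6*c^2 + 24*c - 3) - 21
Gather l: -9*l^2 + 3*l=-9*l^2 + 3*l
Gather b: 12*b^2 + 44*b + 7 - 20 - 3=12*b^2 + 44*b - 16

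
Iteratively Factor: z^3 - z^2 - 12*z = (z)*(z^2 - z - 12) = z*(z - 4)*(z + 3)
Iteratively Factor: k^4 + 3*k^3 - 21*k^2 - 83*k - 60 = (k + 1)*(k^3 + 2*k^2 - 23*k - 60) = (k - 5)*(k + 1)*(k^2 + 7*k + 12) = (k - 5)*(k + 1)*(k + 3)*(k + 4)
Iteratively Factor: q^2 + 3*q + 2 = (q + 1)*(q + 2)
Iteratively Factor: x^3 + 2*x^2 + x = (x + 1)*(x^2 + x) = x*(x + 1)*(x + 1)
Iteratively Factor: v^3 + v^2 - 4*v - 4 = (v + 2)*(v^2 - v - 2) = (v + 1)*(v + 2)*(v - 2)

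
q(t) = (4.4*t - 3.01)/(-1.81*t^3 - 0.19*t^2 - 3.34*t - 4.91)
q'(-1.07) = -153.74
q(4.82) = -0.08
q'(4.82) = 0.03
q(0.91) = -0.10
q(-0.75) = 3.61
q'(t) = (4.4*t - 3.01)*(5.43*t^2 + 0.38*t + 3.34)/(-1.81*t^3 - 0.19*t^2 - 3.34*t - 4.91)^2 + 4.4/(-1.81*t^3 - 0.19*t^2 - 3.34*t - 4.91) = (15.928*t^3 - 15.5083*t^2 - 1.1438*t - 31.6574)/(3.2761*t^6 + 0.6878*t^5 + 12.1269*t^4 + 19.0434*t^3 + 13.0214*t^2 + 32.7988*t + 24.1081)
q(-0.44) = 1.49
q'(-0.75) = -15.13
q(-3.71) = -0.20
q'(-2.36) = -0.49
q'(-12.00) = -0.00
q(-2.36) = -0.52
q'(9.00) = 0.01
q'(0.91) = -0.37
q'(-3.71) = -0.11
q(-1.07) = -11.63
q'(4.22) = 0.04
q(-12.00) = -0.02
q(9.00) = -0.03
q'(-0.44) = -3.22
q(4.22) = -0.10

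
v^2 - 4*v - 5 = (v - 5)*(v + 1)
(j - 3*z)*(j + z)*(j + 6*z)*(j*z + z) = j^4*z + 4*j^3*z^2 + j^3*z - 15*j^2*z^3 + 4*j^2*z^2 - 18*j*z^4 - 15*j*z^3 - 18*z^4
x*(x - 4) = x^2 - 4*x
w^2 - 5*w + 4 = (w - 4)*(w - 1)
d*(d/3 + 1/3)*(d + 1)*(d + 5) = d^4/3 + 7*d^3/3 + 11*d^2/3 + 5*d/3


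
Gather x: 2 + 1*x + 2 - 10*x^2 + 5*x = -10*x^2 + 6*x + 4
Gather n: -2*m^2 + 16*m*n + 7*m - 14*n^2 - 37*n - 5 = -2*m^2 + 7*m - 14*n^2 + n*(16*m - 37) - 5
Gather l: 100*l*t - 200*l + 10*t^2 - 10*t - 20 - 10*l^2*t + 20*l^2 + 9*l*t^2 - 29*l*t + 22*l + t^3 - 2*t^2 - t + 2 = l^2*(20 - 10*t) + l*(9*t^2 + 71*t - 178) + t^3 + 8*t^2 - 11*t - 18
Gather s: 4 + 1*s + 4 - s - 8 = 0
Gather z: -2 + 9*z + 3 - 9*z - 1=0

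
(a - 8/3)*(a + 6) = a^2 + 10*a/3 - 16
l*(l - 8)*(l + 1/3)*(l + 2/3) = l^4 - 7*l^3 - 70*l^2/9 - 16*l/9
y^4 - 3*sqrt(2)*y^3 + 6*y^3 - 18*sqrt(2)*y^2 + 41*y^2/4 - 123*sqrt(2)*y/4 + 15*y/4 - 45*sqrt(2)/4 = (y + 1/2)*(y + 5/2)*(y + 3)*(y - 3*sqrt(2))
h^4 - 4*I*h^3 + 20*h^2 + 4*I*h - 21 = (h - 1)*(h + 1)*(h - 7*I)*(h + 3*I)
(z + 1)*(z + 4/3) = z^2 + 7*z/3 + 4/3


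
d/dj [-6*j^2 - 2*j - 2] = -12*j - 2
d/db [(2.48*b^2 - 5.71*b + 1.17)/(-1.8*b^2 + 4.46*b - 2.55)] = (0.782799999999998*b^2 - 8.436*b + 9.3423)/(3.24*b^4 - 16.056*b^3 + 29.0716*b^2 - 22.746*b + 6.5025)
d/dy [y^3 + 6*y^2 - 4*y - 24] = 3*y^2 + 12*y - 4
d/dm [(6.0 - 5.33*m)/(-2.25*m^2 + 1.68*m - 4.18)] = (-11.9925*m^2 + 27.0*m + 12.1994)/(5.0625*m^4 - 7.56*m^3 + 21.6324*m^2 - 14.0448*m + 17.4724)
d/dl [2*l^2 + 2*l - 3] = 4*l + 2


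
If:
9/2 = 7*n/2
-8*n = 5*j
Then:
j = -72/35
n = 9/7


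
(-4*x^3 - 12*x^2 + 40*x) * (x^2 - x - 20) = -4*x^5 - 8*x^4 + 132*x^3 + 200*x^2 - 800*x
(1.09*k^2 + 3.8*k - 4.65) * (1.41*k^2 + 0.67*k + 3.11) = 1.5369*k^4 + 6.0883*k^3 - 0.6206*k^2 + 8.7025*k - 14.4615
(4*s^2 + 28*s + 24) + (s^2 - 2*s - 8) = 5*s^2 + 26*s + 16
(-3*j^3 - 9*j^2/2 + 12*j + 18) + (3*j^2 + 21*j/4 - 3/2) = -3*j^3 - 3*j^2/2 + 69*j/4 + 33/2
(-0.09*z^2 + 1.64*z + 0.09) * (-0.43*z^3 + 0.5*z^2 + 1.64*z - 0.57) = 0.0387*z^5 - 0.7502*z^4 + 0.6337*z^3 + 2.7859*z^2 - 0.7872*z - 0.0513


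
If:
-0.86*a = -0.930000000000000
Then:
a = 1.08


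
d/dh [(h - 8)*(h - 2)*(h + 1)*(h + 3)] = 4*h^3 - 18*h^2 - 42*h + 34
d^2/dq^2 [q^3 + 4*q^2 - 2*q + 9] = 6*q + 8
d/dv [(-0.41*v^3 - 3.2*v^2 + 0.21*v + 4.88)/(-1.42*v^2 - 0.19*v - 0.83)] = (0.5822*v^4 + 0.155800000000001*v^3 + 1.9271*v^2 + 19.1712*v + 0.7529)/(2.0164*v^4 + 0.5396*v^3 + 2.3933*v^2 + 0.3154*v + 0.6889)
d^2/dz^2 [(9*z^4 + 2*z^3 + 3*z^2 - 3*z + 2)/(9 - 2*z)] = 2*(-108*z^4 + 1288*z^3 - 4266*z^2 - 486*z - 197)/(8*z^3 - 108*z^2 + 486*z - 729)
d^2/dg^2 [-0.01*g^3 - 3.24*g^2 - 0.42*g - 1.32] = -0.06*g - 6.48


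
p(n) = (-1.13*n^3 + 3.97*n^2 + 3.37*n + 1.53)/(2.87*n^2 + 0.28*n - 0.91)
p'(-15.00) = -0.40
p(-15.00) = 7.27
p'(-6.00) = -0.41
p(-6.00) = 3.66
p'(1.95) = -0.96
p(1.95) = 1.40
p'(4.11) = -0.48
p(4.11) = 0.08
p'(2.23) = -0.79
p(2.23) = 1.16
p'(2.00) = -0.92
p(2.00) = 1.36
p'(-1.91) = -0.39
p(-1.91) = 1.93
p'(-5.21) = -0.42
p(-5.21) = 3.33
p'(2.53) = -0.67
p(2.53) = 0.94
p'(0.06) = -5.74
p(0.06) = -1.98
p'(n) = (-5.74*n - 0.28)*(-1.13*n^3 + 3.97*n^2 + 3.37*n + 1.53)/(2.87*n^2 + 0.28*n - 0.91)^2 + (-3.39*n^2 + 7.94*n + 3.37)/(2.87*n^2 + 0.28*n - 0.91) = (-3.2431*n^4 - 0.6328*n^3 - 5.4754*n^2 - 16.0076*n - 3.4951)/(8.2369*n^4 + 1.6072*n^3 - 5.145*n^2 - 0.5096*n + 0.8281)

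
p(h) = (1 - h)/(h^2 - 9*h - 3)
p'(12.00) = 0.12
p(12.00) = -0.33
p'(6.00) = 0.08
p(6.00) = 0.24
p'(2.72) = 0.03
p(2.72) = 0.09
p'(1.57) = 0.05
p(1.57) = 0.04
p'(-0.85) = 0.50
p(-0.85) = 0.34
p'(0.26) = 0.42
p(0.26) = -0.14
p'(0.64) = 0.16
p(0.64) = -0.04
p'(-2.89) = 0.03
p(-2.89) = 0.12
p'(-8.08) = 0.01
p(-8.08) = 0.07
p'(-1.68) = 0.08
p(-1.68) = 0.18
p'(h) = (1 - h)*(9 - 2*h)/(h^2 - 9*h - 3)^2 - 1/(h^2 - 9*h - 3)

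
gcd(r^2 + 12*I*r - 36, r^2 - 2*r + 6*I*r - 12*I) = r + 6*I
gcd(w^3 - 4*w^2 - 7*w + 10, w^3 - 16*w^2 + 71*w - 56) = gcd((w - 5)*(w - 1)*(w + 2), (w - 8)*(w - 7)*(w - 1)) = w - 1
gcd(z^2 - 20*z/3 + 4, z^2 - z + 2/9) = z - 2/3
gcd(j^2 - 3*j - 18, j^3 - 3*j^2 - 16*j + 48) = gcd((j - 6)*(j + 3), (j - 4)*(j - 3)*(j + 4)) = 1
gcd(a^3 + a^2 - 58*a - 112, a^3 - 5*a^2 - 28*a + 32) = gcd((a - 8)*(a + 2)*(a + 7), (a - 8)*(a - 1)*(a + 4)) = a - 8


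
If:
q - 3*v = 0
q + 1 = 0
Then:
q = -1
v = -1/3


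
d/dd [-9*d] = -9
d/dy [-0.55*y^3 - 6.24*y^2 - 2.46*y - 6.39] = -1.65*y^2 - 12.48*y - 2.46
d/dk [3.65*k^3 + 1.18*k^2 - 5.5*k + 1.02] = 10.95*k^2 + 2.36*k - 5.5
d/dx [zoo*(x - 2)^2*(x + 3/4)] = zoo*(x^2 + x + 1)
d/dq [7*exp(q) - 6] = 7*exp(q)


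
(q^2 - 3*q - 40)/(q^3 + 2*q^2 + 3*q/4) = 4*(q^2 - 3*q - 40)/(q*(4*q^2 + 8*q + 3))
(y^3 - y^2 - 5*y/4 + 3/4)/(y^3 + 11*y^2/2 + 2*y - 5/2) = (y - 3/2)/(y + 5)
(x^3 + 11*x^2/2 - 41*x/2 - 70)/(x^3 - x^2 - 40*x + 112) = (x + 5/2)/(x - 4)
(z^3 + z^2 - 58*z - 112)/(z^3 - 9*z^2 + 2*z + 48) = (z + 7)/(z - 3)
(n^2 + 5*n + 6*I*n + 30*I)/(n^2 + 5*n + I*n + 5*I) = (n + 6*I)/(n + I)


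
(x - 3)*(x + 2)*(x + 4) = x^3 + 3*x^2 - 10*x - 24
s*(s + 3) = s^2 + 3*s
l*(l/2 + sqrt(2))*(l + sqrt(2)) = l^3/2 + 3*sqrt(2)*l^2/2 + 2*l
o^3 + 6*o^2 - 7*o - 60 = (o - 3)*(o + 4)*(o + 5)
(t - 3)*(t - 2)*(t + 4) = t^3 - t^2 - 14*t + 24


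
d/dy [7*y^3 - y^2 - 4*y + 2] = 21*y^2 - 2*y - 4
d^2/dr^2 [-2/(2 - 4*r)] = 8/(2*r - 1)^3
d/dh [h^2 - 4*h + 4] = 2*h - 4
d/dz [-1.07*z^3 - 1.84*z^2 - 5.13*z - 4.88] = -3.21*z^2 - 3.68*z - 5.13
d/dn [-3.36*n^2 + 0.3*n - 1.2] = 0.3 - 6.72*n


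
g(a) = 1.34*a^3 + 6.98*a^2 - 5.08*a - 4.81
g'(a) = 4.02*a^2 + 13.96*a - 5.08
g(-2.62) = 32.31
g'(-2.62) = -14.06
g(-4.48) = 37.55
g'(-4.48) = 13.06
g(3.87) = 157.74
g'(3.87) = 109.15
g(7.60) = 947.97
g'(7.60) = 333.21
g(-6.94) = -81.28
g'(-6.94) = 91.66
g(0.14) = -5.38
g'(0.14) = -3.05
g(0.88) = -2.96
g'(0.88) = 10.32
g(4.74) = 270.64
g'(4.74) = 151.41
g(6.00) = 505.43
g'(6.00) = 223.40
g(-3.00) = 37.07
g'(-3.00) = -10.78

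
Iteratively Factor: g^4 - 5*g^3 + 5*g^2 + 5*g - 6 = (g - 2)*(g^3 - 3*g^2 - g + 3) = (g - 2)*(g - 1)*(g^2 - 2*g - 3) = (g - 2)*(g - 1)*(g + 1)*(g - 3)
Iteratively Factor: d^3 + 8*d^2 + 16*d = (d + 4)*(d^2 + 4*d) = (d + 4)^2*(d)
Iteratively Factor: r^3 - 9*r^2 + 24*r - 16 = (r - 1)*(r^2 - 8*r + 16) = (r - 4)*(r - 1)*(r - 4)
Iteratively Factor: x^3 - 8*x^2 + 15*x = (x)*(x^2 - 8*x + 15) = x*(x - 3)*(x - 5)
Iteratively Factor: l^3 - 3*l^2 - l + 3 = (l - 1)*(l^2 - 2*l - 3) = (l - 3)*(l - 1)*(l + 1)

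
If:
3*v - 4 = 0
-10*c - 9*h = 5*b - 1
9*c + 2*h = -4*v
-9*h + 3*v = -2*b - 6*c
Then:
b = 617/587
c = -380/587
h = 434/1761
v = 4/3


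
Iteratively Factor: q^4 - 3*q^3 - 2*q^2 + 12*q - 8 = (q + 2)*(q^3 - 5*q^2 + 8*q - 4) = (q - 1)*(q + 2)*(q^2 - 4*q + 4) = (q - 2)*(q - 1)*(q + 2)*(q - 2)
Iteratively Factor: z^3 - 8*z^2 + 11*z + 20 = (z - 4)*(z^2 - 4*z - 5) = (z - 5)*(z - 4)*(z + 1)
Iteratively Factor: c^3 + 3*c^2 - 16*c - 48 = (c + 4)*(c^2 - c - 12) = (c + 3)*(c + 4)*(c - 4)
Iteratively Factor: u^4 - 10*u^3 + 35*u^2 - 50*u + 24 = (u - 4)*(u^3 - 6*u^2 + 11*u - 6) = (u - 4)*(u - 1)*(u^2 - 5*u + 6) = (u - 4)*(u - 3)*(u - 1)*(u - 2)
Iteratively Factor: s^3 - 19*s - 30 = (s - 5)*(s^2 + 5*s + 6) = (s - 5)*(s + 2)*(s + 3)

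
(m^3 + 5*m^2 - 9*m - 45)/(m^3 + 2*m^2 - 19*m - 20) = (m^2 - 9)/(m^2 - 3*m - 4)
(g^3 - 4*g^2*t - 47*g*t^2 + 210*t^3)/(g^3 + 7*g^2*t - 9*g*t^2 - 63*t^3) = (-g^2 + 11*g*t - 30*t^2)/(-g^2 + 9*t^2)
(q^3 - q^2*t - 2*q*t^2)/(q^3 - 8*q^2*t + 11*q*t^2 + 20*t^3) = q*(q - 2*t)/(q^2 - 9*q*t + 20*t^2)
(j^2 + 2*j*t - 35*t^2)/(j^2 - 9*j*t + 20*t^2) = (-j - 7*t)/(-j + 4*t)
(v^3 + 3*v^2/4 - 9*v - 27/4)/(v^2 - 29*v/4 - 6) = (v^2 - 9)/(v - 8)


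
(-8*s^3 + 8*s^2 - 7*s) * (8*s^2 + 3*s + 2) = -64*s^5 + 40*s^4 - 48*s^3 - 5*s^2 - 14*s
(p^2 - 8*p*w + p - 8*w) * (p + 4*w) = p^3 - 4*p^2*w + p^2 - 32*p*w^2 - 4*p*w - 32*w^2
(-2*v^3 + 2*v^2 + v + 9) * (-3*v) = 6*v^4 - 6*v^3 - 3*v^2 - 27*v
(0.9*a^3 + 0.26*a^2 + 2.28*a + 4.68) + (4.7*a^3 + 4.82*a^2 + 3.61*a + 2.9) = 5.6*a^3 + 5.08*a^2 + 5.89*a + 7.58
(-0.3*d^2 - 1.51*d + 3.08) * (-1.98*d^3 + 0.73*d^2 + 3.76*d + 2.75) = 0.594*d^5 + 2.7708*d^4 - 8.3287*d^3 - 4.2542*d^2 + 7.4283*d + 8.47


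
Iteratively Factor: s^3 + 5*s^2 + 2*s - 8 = (s + 4)*(s^2 + s - 2) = (s - 1)*(s + 4)*(s + 2)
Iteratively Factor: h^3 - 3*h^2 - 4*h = (h)*(h^2 - 3*h - 4) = h*(h - 4)*(h + 1)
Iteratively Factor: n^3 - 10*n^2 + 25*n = (n)*(n^2 - 10*n + 25) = n*(n - 5)*(n - 5)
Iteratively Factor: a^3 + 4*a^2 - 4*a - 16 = (a - 2)*(a^2 + 6*a + 8) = (a - 2)*(a + 4)*(a + 2)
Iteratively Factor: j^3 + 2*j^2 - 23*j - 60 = (j + 4)*(j^2 - 2*j - 15) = (j - 5)*(j + 4)*(j + 3)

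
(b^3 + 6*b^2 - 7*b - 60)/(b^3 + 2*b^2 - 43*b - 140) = (b - 3)/(b - 7)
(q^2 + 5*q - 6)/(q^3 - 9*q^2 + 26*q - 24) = (q^2 + 5*q - 6)/(q^3 - 9*q^2 + 26*q - 24)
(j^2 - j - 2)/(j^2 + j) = (j - 2)/j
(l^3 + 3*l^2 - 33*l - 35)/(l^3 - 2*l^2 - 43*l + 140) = (l + 1)/(l - 4)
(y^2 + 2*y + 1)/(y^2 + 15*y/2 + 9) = 2*(y^2 + 2*y + 1)/(2*y^2 + 15*y + 18)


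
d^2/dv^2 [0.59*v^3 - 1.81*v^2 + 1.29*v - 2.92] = 3.54*v - 3.62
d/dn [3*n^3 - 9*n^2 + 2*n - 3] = 9*n^2 - 18*n + 2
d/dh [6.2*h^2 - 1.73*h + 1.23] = 12.4*h - 1.73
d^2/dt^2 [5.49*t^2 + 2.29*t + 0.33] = 10.9800000000000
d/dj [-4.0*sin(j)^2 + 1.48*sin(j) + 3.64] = (1.48 - 8.0*sin(j))*cos(j)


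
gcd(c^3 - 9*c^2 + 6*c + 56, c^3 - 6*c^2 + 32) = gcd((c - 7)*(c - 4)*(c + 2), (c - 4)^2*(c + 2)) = c^2 - 2*c - 8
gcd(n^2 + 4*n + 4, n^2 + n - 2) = n + 2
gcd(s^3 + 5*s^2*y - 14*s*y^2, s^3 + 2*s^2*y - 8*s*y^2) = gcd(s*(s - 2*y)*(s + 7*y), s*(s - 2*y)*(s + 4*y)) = -s^2 + 2*s*y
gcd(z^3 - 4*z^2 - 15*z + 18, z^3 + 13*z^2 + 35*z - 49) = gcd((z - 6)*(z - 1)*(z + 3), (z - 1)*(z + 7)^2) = z - 1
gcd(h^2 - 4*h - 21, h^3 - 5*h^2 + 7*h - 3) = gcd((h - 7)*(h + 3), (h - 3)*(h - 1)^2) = 1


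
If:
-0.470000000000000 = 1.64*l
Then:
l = -0.29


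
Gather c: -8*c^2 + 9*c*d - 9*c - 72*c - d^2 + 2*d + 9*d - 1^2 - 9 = -8*c^2 + c*(9*d - 81) - d^2 + 11*d - 10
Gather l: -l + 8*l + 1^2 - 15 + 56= 7*l + 42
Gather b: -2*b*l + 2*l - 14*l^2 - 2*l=-2*b*l - 14*l^2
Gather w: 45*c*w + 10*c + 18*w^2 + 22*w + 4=10*c + 18*w^2 + w*(45*c + 22) + 4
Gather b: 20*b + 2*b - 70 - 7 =22*b - 77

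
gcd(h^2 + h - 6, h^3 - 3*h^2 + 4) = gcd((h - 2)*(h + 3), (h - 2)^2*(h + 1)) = h - 2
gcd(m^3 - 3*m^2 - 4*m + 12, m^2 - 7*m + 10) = m - 2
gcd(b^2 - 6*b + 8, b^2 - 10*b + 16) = b - 2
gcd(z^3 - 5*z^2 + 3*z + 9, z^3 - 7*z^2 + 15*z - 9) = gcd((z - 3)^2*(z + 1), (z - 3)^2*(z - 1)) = z^2 - 6*z + 9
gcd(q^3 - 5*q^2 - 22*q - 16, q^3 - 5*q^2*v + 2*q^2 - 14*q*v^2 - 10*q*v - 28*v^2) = q + 2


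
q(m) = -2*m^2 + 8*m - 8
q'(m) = 8 - 4*m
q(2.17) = -0.06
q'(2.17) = -0.68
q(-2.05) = -32.80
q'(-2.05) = 16.20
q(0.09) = -7.30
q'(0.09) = 7.64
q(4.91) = -16.94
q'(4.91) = -11.64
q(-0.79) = -15.57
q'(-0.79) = 11.16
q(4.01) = -8.08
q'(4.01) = -8.04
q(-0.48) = -12.30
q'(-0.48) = 9.92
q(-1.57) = -25.49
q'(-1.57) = 14.28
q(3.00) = -2.00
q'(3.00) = -4.00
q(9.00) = -98.00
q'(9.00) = -28.00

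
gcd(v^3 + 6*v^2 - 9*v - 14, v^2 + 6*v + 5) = v + 1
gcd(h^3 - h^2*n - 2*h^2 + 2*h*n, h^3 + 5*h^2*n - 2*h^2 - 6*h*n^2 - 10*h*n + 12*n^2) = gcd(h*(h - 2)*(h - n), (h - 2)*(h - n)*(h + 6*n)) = h^2 - h*n - 2*h + 2*n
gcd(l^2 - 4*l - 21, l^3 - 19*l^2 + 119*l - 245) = l - 7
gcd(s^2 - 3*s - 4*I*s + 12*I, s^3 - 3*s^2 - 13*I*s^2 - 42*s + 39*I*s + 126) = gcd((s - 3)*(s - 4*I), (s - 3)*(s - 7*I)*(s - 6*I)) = s - 3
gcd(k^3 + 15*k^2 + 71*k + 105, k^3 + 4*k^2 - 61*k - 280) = k^2 + 12*k + 35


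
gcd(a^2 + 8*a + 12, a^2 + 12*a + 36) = a + 6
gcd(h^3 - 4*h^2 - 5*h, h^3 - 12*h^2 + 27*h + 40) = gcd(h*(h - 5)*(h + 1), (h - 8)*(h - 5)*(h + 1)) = h^2 - 4*h - 5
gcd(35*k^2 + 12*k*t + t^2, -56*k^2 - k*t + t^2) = 7*k + t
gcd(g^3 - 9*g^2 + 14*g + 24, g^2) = 1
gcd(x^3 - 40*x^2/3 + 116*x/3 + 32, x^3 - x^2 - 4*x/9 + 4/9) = x + 2/3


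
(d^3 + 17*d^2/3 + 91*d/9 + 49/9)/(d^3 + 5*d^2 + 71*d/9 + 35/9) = (3*d + 7)/(3*d + 5)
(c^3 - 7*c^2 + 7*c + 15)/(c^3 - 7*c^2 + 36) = (c^2 - 4*c - 5)/(c^2 - 4*c - 12)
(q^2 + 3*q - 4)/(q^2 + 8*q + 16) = (q - 1)/(q + 4)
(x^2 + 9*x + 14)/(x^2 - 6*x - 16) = (x + 7)/(x - 8)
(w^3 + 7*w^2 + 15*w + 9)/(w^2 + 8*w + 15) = (w^2 + 4*w + 3)/(w + 5)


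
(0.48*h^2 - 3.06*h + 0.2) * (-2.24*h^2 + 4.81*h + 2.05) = -1.0752*h^4 + 9.1632*h^3 - 14.1826*h^2 - 5.311*h + 0.41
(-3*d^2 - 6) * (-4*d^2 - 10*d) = 12*d^4 + 30*d^3 + 24*d^2 + 60*d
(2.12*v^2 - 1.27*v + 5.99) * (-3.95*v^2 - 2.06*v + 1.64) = -8.374*v^4 + 0.6493*v^3 - 17.5675*v^2 - 14.4222*v + 9.8236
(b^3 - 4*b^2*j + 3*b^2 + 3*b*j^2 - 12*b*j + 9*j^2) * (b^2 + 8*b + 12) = b^5 - 4*b^4*j + 11*b^4 + 3*b^3*j^2 - 44*b^3*j + 36*b^3 + 33*b^2*j^2 - 144*b^2*j + 36*b^2 + 108*b*j^2 - 144*b*j + 108*j^2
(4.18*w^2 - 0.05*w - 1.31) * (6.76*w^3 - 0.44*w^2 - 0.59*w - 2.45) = 28.2568*w^5 - 2.1772*w^4 - 11.2998*w^3 - 9.6351*w^2 + 0.8954*w + 3.2095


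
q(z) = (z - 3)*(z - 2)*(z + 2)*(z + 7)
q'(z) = (z - 3)*(z - 2)*(z + 2) + (z - 3)*(z - 2)*(z + 7) + (z - 3)*(z + 2)*(z + 7) + (z - 2)*(z + 2)*(z + 7) = 4*z^3 + 12*z^2 - 50*z - 16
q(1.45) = 24.85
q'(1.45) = -51.08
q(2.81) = -7.26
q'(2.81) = 27.01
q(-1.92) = 7.84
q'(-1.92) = 95.93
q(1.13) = 41.40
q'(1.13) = -51.41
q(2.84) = -6.40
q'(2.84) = 30.41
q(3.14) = 8.32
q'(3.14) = 69.15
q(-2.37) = -40.20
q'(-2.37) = 116.65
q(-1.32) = 55.40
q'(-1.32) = 61.71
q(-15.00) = 31824.00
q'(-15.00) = -10066.00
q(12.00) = 23940.00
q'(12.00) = 8024.00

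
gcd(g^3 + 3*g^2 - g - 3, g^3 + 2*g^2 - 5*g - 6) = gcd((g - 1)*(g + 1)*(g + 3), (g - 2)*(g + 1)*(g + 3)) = g^2 + 4*g + 3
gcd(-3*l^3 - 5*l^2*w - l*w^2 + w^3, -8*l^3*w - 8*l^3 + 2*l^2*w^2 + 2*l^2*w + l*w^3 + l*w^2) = 1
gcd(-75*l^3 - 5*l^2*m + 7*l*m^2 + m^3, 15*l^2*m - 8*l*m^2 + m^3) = 3*l - m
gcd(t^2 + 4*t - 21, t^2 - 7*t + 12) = t - 3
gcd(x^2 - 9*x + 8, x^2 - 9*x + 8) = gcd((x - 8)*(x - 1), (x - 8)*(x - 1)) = x^2 - 9*x + 8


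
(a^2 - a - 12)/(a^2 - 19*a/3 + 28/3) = 3*(a + 3)/(3*a - 7)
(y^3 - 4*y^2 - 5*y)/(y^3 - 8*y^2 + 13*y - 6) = y*(y^2 - 4*y - 5)/(y^3 - 8*y^2 + 13*y - 6)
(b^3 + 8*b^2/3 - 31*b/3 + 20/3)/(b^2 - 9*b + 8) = (3*b^2 + 11*b - 20)/(3*(b - 8))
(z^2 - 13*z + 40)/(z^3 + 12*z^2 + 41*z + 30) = (z^2 - 13*z + 40)/(z^3 + 12*z^2 + 41*z + 30)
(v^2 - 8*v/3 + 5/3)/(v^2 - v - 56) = (-v^2 + 8*v/3 - 5/3)/(-v^2 + v + 56)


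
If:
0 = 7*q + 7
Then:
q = -1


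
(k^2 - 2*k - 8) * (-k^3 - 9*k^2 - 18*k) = -k^5 - 7*k^4 + 8*k^3 + 108*k^2 + 144*k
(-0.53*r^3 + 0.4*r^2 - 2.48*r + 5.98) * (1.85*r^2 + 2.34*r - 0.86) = -0.9805*r^5 - 0.5002*r^4 - 3.1962*r^3 + 4.9158*r^2 + 16.126*r - 5.1428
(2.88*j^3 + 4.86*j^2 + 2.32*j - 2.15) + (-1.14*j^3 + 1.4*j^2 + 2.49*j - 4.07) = 1.74*j^3 + 6.26*j^2 + 4.81*j - 6.22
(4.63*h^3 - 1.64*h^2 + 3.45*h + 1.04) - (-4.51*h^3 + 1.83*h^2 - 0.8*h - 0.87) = 9.14*h^3 - 3.47*h^2 + 4.25*h + 1.91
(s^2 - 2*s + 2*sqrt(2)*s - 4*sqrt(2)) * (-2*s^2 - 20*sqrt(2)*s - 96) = -2*s^4 - 24*sqrt(2)*s^3 + 4*s^3 - 176*s^2 + 48*sqrt(2)*s^2 - 192*sqrt(2)*s + 352*s + 384*sqrt(2)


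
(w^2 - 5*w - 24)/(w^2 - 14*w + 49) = (w^2 - 5*w - 24)/(w^2 - 14*w + 49)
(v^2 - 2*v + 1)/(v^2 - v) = (v - 1)/v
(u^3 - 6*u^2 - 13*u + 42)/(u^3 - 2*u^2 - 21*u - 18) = (u^2 - 9*u + 14)/(u^2 - 5*u - 6)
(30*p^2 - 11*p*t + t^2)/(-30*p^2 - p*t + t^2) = (-5*p + t)/(5*p + t)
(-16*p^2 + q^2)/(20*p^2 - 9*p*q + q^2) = (-4*p - q)/(5*p - q)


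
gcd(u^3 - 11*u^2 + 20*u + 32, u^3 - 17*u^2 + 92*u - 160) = u^2 - 12*u + 32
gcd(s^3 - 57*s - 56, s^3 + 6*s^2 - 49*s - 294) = s + 7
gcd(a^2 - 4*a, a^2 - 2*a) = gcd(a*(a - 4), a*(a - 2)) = a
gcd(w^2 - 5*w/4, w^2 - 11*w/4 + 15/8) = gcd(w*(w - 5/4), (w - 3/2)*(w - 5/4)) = w - 5/4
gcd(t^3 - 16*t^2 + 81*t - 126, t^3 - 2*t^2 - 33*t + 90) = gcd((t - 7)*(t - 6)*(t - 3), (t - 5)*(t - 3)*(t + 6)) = t - 3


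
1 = 1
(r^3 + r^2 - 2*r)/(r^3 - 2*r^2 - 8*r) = (r - 1)/(r - 4)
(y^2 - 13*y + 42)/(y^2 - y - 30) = (y - 7)/(y + 5)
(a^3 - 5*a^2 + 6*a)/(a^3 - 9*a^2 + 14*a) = (a - 3)/(a - 7)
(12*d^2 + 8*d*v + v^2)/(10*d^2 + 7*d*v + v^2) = (6*d + v)/(5*d + v)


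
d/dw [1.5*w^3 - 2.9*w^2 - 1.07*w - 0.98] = 4.5*w^2 - 5.8*w - 1.07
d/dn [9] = 0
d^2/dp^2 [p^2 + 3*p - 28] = 2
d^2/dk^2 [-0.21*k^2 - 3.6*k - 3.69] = -0.420000000000000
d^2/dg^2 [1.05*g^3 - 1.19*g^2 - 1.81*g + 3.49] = 6.3*g - 2.38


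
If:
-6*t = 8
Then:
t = -4/3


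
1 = 1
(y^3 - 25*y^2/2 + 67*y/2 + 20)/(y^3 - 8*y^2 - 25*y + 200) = (y + 1/2)/(y + 5)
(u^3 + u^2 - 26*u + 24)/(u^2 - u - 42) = (u^2 - 5*u + 4)/(u - 7)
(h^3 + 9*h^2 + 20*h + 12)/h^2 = h + 9 + 20/h + 12/h^2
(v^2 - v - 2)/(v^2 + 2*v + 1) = (v - 2)/(v + 1)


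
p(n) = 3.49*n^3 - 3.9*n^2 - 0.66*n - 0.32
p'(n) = 10.47*n^2 - 7.8*n - 0.66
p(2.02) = 11.20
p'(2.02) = 26.31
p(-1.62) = -24.32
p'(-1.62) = 39.45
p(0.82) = -1.56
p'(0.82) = -0.02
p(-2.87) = -113.05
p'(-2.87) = 107.97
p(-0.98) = -6.70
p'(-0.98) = 17.04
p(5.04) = 344.09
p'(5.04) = 225.98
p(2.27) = 18.91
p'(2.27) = 35.58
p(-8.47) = -2395.20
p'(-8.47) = 816.53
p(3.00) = 56.83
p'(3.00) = 70.17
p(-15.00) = -12646.67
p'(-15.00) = 2472.09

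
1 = 1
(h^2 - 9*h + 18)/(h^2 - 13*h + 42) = (h - 3)/(h - 7)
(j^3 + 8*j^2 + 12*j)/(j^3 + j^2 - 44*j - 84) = j/(j - 7)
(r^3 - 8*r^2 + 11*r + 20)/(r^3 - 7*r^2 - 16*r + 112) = (r^2 - 4*r - 5)/(r^2 - 3*r - 28)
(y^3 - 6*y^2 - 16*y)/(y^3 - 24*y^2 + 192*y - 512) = y*(y + 2)/(y^2 - 16*y + 64)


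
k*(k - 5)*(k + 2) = k^3 - 3*k^2 - 10*k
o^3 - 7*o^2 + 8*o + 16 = (o - 4)^2*(o + 1)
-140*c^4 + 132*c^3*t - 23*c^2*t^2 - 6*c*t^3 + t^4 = (-7*c + t)*(-2*c + t)^2*(5*c + t)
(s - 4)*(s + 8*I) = s^2 - 4*s + 8*I*s - 32*I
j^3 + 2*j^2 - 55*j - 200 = (j - 8)*(j + 5)^2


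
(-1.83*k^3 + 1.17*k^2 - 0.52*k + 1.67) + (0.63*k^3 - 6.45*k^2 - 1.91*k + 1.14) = -1.2*k^3 - 5.28*k^2 - 2.43*k + 2.81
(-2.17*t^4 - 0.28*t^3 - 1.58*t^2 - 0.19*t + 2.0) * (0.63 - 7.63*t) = 16.5571*t^5 + 0.7693*t^4 + 11.879*t^3 + 0.4543*t^2 - 15.3797*t + 1.26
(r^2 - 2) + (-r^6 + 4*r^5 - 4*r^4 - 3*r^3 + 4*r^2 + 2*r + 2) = -r^6 + 4*r^5 - 4*r^4 - 3*r^3 + 5*r^2 + 2*r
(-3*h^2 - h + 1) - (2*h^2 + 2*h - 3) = -5*h^2 - 3*h + 4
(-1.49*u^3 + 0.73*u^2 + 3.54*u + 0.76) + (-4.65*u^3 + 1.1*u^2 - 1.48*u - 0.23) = -6.14*u^3 + 1.83*u^2 + 2.06*u + 0.53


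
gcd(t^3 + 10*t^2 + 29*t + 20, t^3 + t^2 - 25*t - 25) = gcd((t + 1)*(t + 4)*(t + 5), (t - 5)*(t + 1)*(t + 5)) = t^2 + 6*t + 5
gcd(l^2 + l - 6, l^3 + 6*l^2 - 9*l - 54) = l + 3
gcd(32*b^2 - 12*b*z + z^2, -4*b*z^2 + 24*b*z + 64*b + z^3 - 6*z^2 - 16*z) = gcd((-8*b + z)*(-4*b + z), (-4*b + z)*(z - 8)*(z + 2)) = -4*b + z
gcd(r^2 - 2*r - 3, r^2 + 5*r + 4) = r + 1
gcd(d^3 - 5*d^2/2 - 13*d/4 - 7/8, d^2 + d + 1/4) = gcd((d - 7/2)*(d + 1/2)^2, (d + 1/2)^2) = d^2 + d + 1/4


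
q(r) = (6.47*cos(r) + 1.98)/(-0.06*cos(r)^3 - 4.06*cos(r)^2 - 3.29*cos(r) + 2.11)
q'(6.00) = 0.72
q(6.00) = -1.69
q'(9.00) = -3.51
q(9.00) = -2.20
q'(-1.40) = 11.36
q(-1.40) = 2.15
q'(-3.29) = -2.08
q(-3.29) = -3.05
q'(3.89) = 2.72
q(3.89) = -1.17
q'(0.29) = -0.75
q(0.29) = -1.70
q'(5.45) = 8.36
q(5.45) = -3.23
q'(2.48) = -2.98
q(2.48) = -1.42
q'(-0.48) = 1.58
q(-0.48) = -1.91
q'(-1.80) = 2.48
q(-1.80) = 0.19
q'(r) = (6.47*cos(r) + 1.98)*(-0.18*sin(r)*cos(r)^2 - 8.12*sin(r)*cos(r) - 3.29*sin(r))/(-0.06*cos(r)^3 - 4.06*cos(r)^2 - 3.29*cos(r) + 2.11)^2 - 6.47*sin(r)/(-0.06*cos(r)^3 - 4.06*cos(r)^2 - 3.29*cos(r) + 2.11)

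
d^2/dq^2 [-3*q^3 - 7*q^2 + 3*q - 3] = -18*q - 14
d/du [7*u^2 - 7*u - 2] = 14*u - 7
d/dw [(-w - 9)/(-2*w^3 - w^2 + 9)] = (2*w^3 + w^2 - 2*w*(w + 9)*(3*w + 1) - 9)/(2*w^3 + w^2 - 9)^2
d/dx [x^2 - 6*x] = 2*x - 6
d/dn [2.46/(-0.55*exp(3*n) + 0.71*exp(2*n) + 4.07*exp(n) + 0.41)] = (4.059*exp(2*n) - 3.4932*exp(n) - 10.0122)*exp(n)/(-0.55*exp(3*n) + 0.71*exp(2*n) + 4.07*exp(n) + 0.41)^2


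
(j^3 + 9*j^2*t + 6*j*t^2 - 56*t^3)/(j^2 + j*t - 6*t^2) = (j^2 + 11*j*t + 28*t^2)/(j + 3*t)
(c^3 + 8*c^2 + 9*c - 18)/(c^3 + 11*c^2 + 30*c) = (c^2 + 2*c - 3)/(c*(c + 5))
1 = 1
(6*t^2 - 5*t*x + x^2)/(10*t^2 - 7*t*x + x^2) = (-3*t + x)/(-5*t + x)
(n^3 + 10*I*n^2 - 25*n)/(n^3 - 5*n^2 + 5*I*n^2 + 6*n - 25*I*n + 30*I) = n*(n + 5*I)/(n^2 - 5*n + 6)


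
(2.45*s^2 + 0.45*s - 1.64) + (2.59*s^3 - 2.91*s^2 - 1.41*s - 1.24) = 2.59*s^3 - 0.46*s^2 - 0.96*s - 2.88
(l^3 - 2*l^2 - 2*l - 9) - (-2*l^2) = l^3 - 2*l - 9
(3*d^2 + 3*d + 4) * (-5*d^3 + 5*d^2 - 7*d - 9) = -15*d^5 - 26*d^3 - 28*d^2 - 55*d - 36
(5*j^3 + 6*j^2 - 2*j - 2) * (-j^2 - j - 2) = -5*j^5 - 11*j^4 - 14*j^3 - 8*j^2 + 6*j + 4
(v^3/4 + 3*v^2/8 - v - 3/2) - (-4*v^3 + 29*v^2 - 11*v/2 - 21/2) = 17*v^3/4 - 229*v^2/8 + 9*v/2 + 9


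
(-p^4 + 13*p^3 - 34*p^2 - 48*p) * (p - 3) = -p^5 + 16*p^4 - 73*p^3 + 54*p^2 + 144*p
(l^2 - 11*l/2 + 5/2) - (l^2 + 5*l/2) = 5/2 - 8*l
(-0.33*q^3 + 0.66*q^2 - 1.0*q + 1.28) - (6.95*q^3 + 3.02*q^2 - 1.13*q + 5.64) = -7.28*q^3 - 2.36*q^2 + 0.13*q - 4.36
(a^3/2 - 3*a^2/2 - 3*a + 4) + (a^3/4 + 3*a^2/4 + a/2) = 3*a^3/4 - 3*a^2/4 - 5*a/2 + 4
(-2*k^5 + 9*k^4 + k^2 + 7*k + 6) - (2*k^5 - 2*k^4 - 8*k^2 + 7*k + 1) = -4*k^5 + 11*k^4 + 9*k^2 + 5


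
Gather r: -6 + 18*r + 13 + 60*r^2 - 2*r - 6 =60*r^2 + 16*r + 1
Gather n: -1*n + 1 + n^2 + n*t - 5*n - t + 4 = n^2 + n*(t - 6) - t + 5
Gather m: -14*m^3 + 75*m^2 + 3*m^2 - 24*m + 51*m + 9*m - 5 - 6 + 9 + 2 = -14*m^3 + 78*m^2 + 36*m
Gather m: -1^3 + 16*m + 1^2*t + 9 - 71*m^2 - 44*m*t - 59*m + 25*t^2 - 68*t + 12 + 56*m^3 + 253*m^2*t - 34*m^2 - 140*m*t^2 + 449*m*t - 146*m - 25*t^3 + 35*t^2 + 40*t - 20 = 56*m^3 + m^2*(253*t - 105) + m*(-140*t^2 + 405*t - 189) - 25*t^3 + 60*t^2 - 27*t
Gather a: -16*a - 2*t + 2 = -16*a - 2*t + 2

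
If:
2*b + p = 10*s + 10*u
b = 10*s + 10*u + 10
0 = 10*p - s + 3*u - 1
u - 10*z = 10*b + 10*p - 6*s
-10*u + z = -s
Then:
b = -111640/11551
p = -3870/11551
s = -29599/11551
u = 6884/11551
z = 98439/11551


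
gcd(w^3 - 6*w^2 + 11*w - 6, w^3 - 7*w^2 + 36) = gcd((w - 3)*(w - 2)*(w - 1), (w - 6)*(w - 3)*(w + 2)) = w - 3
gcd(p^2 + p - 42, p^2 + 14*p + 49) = p + 7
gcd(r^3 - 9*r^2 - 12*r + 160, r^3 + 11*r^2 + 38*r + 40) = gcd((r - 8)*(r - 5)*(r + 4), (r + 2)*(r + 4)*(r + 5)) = r + 4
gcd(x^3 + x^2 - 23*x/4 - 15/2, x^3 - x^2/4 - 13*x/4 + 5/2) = x + 2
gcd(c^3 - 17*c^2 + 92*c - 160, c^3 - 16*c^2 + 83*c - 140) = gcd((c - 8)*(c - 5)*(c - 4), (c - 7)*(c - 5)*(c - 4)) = c^2 - 9*c + 20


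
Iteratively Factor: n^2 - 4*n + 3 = (n - 1)*(n - 3)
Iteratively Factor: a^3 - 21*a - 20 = (a + 1)*(a^2 - a - 20) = (a + 1)*(a + 4)*(a - 5)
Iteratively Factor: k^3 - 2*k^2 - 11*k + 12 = (k - 4)*(k^2 + 2*k - 3) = (k - 4)*(k + 3)*(k - 1)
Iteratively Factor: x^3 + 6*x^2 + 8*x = (x + 4)*(x^2 + 2*x) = (x + 2)*(x + 4)*(x)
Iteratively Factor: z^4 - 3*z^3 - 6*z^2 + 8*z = (z - 4)*(z^3 + z^2 - 2*z) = z*(z - 4)*(z^2 + z - 2) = z*(z - 4)*(z + 2)*(z - 1)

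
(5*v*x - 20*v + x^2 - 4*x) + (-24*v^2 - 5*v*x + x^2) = -24*v^2 - 20*v + 2*x^2 - 4*x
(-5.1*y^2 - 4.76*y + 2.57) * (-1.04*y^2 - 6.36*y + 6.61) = 5.304*y^4 + 37.3864*y^3 - 6.1102*y^2 - 47.8088*y + 16.9877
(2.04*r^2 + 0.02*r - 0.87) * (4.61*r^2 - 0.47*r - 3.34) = 9.4044*r^4 - 0.8666*r^3 - 10.8337*r^2 + 0.3421*r + 2.9058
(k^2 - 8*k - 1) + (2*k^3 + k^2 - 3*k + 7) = 2*k^3 + 2*k^2 - 11*k + 6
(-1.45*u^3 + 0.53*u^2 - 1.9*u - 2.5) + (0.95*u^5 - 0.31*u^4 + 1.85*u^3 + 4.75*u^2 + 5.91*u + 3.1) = 0.95*u^5 - 0.31*u^4 + 0.4*u^3 + 5.28*u^2 + 4.01*u + 0.6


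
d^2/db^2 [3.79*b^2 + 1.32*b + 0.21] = 7.58000000000000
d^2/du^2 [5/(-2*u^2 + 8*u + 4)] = 5*(-u^2 + 4*u + 4*(u - 2)^2 + 2)/(-u^2 + 4*u + 2)^3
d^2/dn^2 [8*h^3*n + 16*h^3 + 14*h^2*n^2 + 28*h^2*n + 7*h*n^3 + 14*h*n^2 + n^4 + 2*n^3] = 28*h^2 + 42*h*n + 28*h + 12*n^2 + 12*n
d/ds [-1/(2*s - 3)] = 2/(2*s - 3)^2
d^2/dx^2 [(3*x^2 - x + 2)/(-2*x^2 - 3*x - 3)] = 4*(11*x^3 + 15*x^2 - 27*x - 21)/(8*x^6 + 36*x^5 + 90*x^4 + 135*x^3 + 135*x^2 + 81*x + 27)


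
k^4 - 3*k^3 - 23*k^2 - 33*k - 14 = (k - 7)*(k + 1)^2*(k + 2)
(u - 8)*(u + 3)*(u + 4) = u^3 - u^2 - 44*u - 96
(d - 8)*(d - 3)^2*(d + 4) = d^4 - 10*d^3 + d^2 + 156*d - 288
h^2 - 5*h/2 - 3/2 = (h - 3)*(h + 1/2)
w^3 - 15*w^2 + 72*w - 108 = (w - 6)^2*(w - 3)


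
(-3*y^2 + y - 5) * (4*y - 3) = -12*y^3 + 13*y^2 - 23*y + 15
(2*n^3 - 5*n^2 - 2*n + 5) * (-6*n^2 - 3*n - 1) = -12*n^5 + 24*n^4 + 25*n^3 - 19*n^2 - 13*n - 5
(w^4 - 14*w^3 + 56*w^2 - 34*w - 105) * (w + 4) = w^5 - 10*w^4 + 190*w^2 - 241*w - 420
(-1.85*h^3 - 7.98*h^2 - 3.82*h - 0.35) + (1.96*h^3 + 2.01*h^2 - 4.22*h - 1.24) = 0.11*h^3 - 5.97*h^2 - 8.04*h - 1.59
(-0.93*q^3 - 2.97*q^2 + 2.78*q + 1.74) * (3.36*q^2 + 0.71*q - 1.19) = -3.1248*q^5 - 10.6395*q^4 + 8.3388*q^3 + 11.3545*q^2 - 2.0728*q - 2.0706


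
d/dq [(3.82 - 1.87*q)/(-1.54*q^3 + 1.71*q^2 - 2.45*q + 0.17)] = (-5.7596*q^3 + 20.8461*q^2 - 13.0644*q + 9.0411)/(2.3716*q^6 - 5.2668*q^5 + 10.4701*q^4 - 8.9026*q^3 + 6.5839*q^2 - 0.833*q + 0.0289)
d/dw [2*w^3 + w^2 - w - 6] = 6*w^2 + 2*w - 1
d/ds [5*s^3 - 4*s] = 15*s^2 - 4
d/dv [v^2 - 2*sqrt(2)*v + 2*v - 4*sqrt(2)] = 2*v - 2*sqrt(2) + 2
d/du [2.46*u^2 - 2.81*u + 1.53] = 4.92*u - 2.81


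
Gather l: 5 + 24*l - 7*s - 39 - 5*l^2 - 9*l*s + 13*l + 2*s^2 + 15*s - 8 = -5*l^2 + l*(37 - 9*s) + 2*s^2 + 8*s - 42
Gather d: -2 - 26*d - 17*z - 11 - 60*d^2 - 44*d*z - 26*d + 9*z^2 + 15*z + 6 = -60*d^2 + d*(-44*z - 52) + 9*z^2 - 2*z - 7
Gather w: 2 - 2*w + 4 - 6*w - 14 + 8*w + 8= 0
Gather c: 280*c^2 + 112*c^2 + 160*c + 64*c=392*c^2 + 224*c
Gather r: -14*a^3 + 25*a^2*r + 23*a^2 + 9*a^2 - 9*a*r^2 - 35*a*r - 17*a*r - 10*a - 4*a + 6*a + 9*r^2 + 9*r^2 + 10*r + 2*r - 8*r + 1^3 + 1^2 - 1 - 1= -14*a^3 + 32*a^2 - 8*a + r^2*(18 - 9*a) + r*(25*a^2 - 52*a + 4)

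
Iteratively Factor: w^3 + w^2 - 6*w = (w - 2)*(w^2 + 3*w) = (w - 2)*(w + 3)*(w)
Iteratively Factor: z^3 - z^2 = (z)*(z^2 - z) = z^2*(z - 1)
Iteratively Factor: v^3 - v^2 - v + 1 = (v - 1)*(v^2 - 1) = (v - 1)^2*(v + 1)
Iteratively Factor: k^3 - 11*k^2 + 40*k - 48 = (k - 4)*(k^2 - 7*k + 12) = (k - 4)^2*(k - 3)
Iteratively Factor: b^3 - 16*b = (b)*(b^2 - 16) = b*(b - 4)*(b + 4)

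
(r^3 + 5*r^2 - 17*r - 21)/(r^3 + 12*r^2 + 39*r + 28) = (r - 3)/(r + 4)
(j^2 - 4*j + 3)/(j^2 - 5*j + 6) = (j - 1)/(j - 2)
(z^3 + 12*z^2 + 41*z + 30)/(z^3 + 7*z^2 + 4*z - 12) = (z^2 + 6*z + 5)/(z^2 + z - 2)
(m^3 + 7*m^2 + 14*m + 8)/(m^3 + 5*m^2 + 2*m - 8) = (m + 1)/(m - 1)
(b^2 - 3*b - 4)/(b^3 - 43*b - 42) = (b - 4)/(b^2 - b - 42)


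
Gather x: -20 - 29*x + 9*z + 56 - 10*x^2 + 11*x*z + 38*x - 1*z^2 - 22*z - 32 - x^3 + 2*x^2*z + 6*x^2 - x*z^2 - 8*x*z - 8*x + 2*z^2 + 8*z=-x^3 + x^2*(2*z - 4) + x*(-z^2 + 3*z + 1) + z^2 - 5*z + 4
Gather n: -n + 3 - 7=-n - 4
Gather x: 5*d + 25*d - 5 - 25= 30*d - 30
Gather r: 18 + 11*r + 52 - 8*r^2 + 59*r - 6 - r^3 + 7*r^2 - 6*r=-r^3 - r^2 + 64*r + 64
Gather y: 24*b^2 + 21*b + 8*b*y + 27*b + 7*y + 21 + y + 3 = 24*b^2 + 48*b + y*(8*b + 8) + 24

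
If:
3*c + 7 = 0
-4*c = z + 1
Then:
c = -7/3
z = 25/3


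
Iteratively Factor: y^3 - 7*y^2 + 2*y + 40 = (y - 5)*(y^2 - 2*y - 8) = (y - 5)*(y + 2)*(y - 4)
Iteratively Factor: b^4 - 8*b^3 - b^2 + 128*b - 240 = (b - 3)*(b^3 - 5*b^2 - 16*b + 80) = (b - 5)*(b - 3)*(b^2 - 16) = (b - 5)*(b - 4)*(b - 3)*(b + 4)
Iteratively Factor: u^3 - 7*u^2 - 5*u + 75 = (u + 3)*(u^2 - 10*u + 25) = (u - 5)*(u + 3)*(u - 5)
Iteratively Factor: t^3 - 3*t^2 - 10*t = (t + 2)*(t^2 - 5*t) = t*(t + 2)*(t - 5)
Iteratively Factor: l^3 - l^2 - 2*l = (l)*(l^2 - l - 2) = l*(l + 1)*(l - 2)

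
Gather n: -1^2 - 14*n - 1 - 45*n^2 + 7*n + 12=-45*n^2 - 7*n + 10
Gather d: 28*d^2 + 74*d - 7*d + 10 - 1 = 28*d^2 + 67*d + 9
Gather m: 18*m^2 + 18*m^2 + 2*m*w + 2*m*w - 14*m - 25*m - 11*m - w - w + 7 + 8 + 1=36*m^2 + m*(4*w - 50) - 2*w + 16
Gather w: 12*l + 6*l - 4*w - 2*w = 18*l - 6*w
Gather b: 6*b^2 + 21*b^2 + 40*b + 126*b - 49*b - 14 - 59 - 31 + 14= 27*b^2 + 117*b - 90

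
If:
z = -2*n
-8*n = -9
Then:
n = 9/8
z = -9/4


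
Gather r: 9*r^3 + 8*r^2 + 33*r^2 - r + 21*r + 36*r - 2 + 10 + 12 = 9*r^3 + 41*r^2 + 56*r + 20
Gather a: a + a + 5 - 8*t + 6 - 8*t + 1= 2*a - 16*t + 12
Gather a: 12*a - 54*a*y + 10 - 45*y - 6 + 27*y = a*(12 - 54*y) - 18*y + 4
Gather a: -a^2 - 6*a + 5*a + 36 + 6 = -a^2 - a + 42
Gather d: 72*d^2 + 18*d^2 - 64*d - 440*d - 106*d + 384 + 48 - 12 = 90*d^2 - 610*d + 420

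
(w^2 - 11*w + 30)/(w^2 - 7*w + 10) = (w - 6)/(w - 2)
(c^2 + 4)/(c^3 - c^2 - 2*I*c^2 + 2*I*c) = (c + 2*I)/(c*(c - 1))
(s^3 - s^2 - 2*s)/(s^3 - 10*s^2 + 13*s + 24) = s*(s - 2)/(s^2 - 11*s + 24)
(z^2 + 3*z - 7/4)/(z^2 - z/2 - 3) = (-4*z^2 - 12*z + 7)/(2*(-2*z^2 + z + 6))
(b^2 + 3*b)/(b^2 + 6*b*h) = (b + 3)/(b + 6*h)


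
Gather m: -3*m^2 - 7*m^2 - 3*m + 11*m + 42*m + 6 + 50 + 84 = -10*m^2 + 50*m + 140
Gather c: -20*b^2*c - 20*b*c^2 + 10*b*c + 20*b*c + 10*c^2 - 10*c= c^2*(10 - 20*b) + c*(-20*b^2 + 30*b - 10)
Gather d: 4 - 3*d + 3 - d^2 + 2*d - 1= -d^2 - d + 6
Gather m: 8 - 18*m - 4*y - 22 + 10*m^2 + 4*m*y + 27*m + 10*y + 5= 10*m^2 + m*(4*y + 9) + 6*y - 9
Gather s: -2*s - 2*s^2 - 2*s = -2*s^2 - 4*s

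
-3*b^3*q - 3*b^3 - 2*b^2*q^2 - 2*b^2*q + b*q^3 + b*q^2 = (-3*b + q)*(b + q)*(b*q + b)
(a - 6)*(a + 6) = a^2 - 36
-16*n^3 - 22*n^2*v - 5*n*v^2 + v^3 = (-8*n + v)*(n + v)*(2*n + v)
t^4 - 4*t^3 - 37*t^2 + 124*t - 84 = (t - 7)*(t - 2)*(t - 1)*(t + 6)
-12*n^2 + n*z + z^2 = (-3*n + z)*(4*n + z)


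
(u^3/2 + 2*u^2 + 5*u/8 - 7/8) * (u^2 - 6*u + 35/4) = u^5/2 - u^4 - 7*u^3 + 103*u^2/8 + 343*u/32 - 245/32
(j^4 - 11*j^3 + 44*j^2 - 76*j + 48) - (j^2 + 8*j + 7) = j^4 - 11*j^3 + 43*j^2 - 84*j + 41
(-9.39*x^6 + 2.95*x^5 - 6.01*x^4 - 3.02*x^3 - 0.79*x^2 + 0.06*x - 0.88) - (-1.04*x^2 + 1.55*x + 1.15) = -9.39*x^6 + 2.95*x^5 - 6.01*x^4 - 3.02*x^3 + 0.25*x^2 - 1.49*x - 2.03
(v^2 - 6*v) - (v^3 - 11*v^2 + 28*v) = -v^3 + 12*v^2 - 34*v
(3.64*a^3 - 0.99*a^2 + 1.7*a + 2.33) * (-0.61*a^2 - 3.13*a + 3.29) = -2.2204*a^5 - 10.7893*a^4 + 14.0373*a^3 - 9.9994*a^2 - 1.6999*a + 7.6657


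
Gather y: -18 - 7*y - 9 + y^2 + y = y^2 - 6*y - 27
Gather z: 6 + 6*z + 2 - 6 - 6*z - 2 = 0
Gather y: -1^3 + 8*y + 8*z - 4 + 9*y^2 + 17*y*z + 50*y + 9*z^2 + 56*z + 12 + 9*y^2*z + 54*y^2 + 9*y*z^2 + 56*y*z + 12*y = y^2*(9*z + 63) + y*(9*z^2 + 73*z + 70) + 9*z^2 + 64*z + 7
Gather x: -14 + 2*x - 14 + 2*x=4*x - 28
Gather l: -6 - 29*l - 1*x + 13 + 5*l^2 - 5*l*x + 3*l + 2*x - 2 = 5*l^2 + l*(-5*x - 26) + x + 5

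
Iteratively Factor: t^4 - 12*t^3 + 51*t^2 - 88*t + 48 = (t - 4)*(t^3 - 8*t^2 + 19*t - 12) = (t - 4)^2*(t^2 - 4*t + 3) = (t - 4)^2*(t - 1)*(t - 3)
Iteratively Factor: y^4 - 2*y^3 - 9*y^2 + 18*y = (y + 3)*(y^3 - 5*y^2 + 6*y) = y*(y + 3)*(y^2 - 5*y + 6) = y*(y - 3)*(y + 3)*(y - 2)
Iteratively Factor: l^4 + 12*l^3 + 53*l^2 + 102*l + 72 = (l + 4)*(l^3 + 8*l^2 + 21*l + 18) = (l + 2)*(l + 4)*(l^2 + 6*l + 9) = (l + 2)*(l + 3)*(l + 4)*(l + 3)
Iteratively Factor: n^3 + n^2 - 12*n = (n + 4)*(n^2 - 3*n) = n*(n + 4)*(n - 3)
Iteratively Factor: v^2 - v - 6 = (v - 3)*(v + 2)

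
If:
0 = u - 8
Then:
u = 8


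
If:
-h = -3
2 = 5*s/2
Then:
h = 3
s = 4/5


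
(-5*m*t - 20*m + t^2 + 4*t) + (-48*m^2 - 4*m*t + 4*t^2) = -48*m^2 - 9*m*t - 20*m + 5*t^2 + 4*t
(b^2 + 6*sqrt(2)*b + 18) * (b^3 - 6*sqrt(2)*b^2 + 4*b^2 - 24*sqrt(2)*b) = b^5 + 4*b^4 - 54*b^3 - 216*b^2 - 108*sqrt(2)*b^2 - 432*sqrt(2)*b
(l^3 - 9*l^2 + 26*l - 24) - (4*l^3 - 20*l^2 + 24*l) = -3*l^3 + 11*l^2 + 2*l - 24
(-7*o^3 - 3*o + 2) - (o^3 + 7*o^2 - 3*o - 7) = -8*o^3 - 7*o^2 + 9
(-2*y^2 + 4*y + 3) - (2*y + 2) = -2*y^2 + 2*y + 1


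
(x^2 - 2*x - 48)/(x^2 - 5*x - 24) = (x + 6)/(x + 3)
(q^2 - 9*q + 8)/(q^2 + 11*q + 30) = (q^2 - 9*q + 8)/(q^2 + 11*q + 30)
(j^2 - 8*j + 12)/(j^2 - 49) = (j^2 - 8*j + 12)/(j^2 - 49)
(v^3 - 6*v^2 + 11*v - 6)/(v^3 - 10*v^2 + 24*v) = (v^3 - 6*v^2 + 11*v - 6)/(v*(v^2 - 10*v + 24))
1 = 1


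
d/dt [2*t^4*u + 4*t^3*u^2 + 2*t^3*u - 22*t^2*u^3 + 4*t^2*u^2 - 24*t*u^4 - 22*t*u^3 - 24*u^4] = 2*u*(4*t^3 + 6*t^2*u + 3*t^2 - 22*t*u^2 + 4*t*u - 12*u^3 - 11*u^2)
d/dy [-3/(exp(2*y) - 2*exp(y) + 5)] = 6*(exp(y) - 1)*exp(y)/(exp(2*y) - 2*exp(y) + 5)^2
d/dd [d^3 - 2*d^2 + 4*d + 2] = 3*d^2 - 4*d + 4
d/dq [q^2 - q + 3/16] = 2*q - 1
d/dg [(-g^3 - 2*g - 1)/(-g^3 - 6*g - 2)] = (8*g^3 + 3*g^2 - 2)/(g^6 + 12*g^4 + 4*g^3 + 36*g^2 + 24*g + 4)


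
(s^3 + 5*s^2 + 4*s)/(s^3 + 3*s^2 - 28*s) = (s^2 + 5*s + 4)/(s^2 + 3*s - 28)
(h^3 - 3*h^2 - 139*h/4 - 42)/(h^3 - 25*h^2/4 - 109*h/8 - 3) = 2*(2*h + 7)/(4*h + 1)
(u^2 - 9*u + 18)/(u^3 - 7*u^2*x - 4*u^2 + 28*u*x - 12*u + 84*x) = (3 - u)/(-u^2 + 7*u*x - 2*u + 14*x)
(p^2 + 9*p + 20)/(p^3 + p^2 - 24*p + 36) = (p^2 + 9*p + 20)/(p^3 + p^2 - 24*p + 36)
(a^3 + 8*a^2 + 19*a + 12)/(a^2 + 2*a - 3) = (a^2 + 5*a + 4)/(a - 1)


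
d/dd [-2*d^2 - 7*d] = -4*d - 7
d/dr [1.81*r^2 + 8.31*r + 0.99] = 3.62*r + 8.31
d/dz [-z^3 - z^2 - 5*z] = -3*z^2 - 2*z - 5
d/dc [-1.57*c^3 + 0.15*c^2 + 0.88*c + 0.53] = -4.71*c^2 + 0.3*c + 0.88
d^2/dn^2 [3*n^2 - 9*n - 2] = 6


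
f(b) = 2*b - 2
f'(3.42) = 2.00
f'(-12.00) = 2.00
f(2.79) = 3.58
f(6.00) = 10.00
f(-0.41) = -2.82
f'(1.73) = 2.00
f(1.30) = 0.60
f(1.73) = 1.46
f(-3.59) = -9.18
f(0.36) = -1.28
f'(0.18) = 2.00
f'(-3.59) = 2.00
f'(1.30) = 2.00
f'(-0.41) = 2.00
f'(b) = 2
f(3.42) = 4.84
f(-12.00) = -26.00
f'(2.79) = 2.00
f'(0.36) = 2.00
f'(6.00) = 2.00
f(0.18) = -1.64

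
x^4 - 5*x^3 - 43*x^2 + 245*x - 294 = (x - 7)*(x - 3)*(x - 2)*(x + 7)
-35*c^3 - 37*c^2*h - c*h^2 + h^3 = (-7*c + h)*(c + h)*(5*c + h)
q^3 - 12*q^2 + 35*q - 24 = (q - 8)*(q - 3)*(q - 1)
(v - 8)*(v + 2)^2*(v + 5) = v^4 + v^3 - 48*v^2 - 172*v - 160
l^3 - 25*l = l*(l - 5)*(l + 5)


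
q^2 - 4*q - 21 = (q - 7)*(q + 3)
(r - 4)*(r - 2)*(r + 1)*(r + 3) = r^4 - 2*r^3 - 13*r^2 + 14*r + 24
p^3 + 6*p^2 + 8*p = p*(p + 2)*(p + 4)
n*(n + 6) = n^2 + 6*n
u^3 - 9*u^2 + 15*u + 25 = (u - 5)^2*(u + 1)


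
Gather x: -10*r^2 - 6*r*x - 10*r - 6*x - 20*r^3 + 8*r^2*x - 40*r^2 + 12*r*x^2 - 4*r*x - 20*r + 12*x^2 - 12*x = -20*r^3 - 50*r^2 - 30*r + x^2*(12*r + 12) + x*(8*r^2 - 10*r - 18)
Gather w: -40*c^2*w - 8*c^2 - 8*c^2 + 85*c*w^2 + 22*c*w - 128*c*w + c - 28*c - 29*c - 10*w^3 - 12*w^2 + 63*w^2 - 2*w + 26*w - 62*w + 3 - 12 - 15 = -16*c^2 - 56*c - 10*w^3 + w^2*(85*c + 51) + w*(-40*c^2 - 106*c - 38) - 24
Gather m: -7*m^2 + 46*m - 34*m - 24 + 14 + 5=-7*m^2 + 12*m - 5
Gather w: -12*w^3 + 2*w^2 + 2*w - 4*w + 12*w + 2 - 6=-12*w^3 + 2*w^2 + 10*w - 4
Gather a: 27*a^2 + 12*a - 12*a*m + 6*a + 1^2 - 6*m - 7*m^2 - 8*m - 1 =27*a^2 + a*(18 - 12*m) - 7*m^2 - 14*m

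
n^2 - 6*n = n*(n - 6)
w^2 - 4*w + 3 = (w - 3)*(w - 1)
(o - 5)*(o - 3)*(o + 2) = o^3 - 6*o^2 - o + 30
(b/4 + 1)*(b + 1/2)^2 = b^3/4 + 5*b^2/4 + 17*b/16 + 1/4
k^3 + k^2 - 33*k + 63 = (k - 3)^2*(k + 7)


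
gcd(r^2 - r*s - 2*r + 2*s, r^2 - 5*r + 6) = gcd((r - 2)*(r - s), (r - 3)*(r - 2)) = r - 2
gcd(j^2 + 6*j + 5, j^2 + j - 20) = j + 5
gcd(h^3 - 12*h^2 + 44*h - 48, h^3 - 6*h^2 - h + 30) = 1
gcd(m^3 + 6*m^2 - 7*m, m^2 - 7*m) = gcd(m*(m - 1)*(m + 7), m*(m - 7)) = m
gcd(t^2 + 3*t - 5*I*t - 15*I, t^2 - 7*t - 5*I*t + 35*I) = t - 5*I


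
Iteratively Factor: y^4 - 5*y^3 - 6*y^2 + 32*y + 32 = (y + 2)*(y^3 - 7*y^2 + 8*y + 16) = (y - 4)*(y + 2)*(y^2 - 3*y - 4) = (y - 4)^2*(y + 2)*(y + 1)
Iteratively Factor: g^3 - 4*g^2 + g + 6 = (g - 3)*(g^2 - g - 2) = (g - 3)*(g + 1)*(g - 2)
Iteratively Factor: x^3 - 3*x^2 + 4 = (x - 2)*(x^2 - x - 2) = (x - 2)*(x + 1)*(x - 2)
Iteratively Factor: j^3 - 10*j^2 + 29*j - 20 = (j - 4)*(j^2 - 6*j + 5) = (j - 4)*(j - 1)*(j - 5)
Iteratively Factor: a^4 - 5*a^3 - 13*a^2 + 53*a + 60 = (a + 3)*(a^3 - 8*a^2 + 11*a + 20) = (a - 4)*(a + 3)*(a^2 - 4*a - 5) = (a - 4)*(a + 1)*(a + 3)*(a - 5)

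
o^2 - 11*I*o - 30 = (o - 6*I)*(o - 5*I)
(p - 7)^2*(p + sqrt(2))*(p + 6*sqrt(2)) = p^4 - 14*p^3 + 7*sqrt(2)*p^3 - 98*sqrt(2)*p^2 + 61*p^2 - 168*p + 343*sqrt(2)*p + 588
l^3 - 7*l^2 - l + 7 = (l - 7)*(l - 1)*(l + 1)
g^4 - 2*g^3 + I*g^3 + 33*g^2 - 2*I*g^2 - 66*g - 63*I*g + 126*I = (g - 2)*(g - 3*I)^2*(g + 7*I)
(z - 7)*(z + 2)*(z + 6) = z^3 + z^2 - 44*z - 84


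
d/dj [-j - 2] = -1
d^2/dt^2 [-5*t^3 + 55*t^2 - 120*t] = 110 - 30*t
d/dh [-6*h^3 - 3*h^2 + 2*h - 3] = -18*h^2 - 6*h + 2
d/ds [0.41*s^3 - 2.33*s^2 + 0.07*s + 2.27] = 1.23*s^2 - 4.66*s + 0.07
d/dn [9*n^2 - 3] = 18*n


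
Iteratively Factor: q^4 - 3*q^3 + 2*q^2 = (q)*(q^3 - 3*q^2 + 2*q) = q^2*(q^2 - 3*q + 2) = q^2*(q - 1)*(q - 2)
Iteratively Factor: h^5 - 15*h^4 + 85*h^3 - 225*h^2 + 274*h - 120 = (h - 1)*(h^4 - 14*h^3 + 71*h^2 - 154*h + 120) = (h - 4)*(h - 1)*(h^3 - 10*h^2 + 31*h - 30) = (h - 4)*(h - 2)*(h - 1)*(h^2 - 8*h + 15) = (h - 5)*(h - 4)*(h - 2)*(h - 1)*(h - 3)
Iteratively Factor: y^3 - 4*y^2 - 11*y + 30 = (y - 5)*(y^2 + y - 6) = (y - 5)*(y - 2)*(y + 3)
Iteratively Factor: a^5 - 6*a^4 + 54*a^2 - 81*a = (a - 3)*(a^4 - 3*a^3 - 9*a^2 + 27*a) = (a - 3)^2*(a^3 - 9*a) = (a - 3)^3*(a^2 + 3*a) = a*(a - 3)^3*(a + 3)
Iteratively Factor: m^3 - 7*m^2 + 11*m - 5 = (m - 1)*(m^2 - 6*m + 5) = (m - 1)^2*(m - 5)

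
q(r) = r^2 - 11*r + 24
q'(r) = 2*r - 11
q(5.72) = -6.20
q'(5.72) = 0.44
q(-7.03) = 150.75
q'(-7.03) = -25.06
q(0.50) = 18.75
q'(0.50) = -10.00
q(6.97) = -4.09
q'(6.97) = 2.94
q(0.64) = 17.37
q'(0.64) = -9.72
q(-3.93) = 82.67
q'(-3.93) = -18.86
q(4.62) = -5.48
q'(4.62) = -1.76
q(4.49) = -5.23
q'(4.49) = -2.02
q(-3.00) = 66.00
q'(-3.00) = -17.00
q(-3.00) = 66.00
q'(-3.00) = -17.00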